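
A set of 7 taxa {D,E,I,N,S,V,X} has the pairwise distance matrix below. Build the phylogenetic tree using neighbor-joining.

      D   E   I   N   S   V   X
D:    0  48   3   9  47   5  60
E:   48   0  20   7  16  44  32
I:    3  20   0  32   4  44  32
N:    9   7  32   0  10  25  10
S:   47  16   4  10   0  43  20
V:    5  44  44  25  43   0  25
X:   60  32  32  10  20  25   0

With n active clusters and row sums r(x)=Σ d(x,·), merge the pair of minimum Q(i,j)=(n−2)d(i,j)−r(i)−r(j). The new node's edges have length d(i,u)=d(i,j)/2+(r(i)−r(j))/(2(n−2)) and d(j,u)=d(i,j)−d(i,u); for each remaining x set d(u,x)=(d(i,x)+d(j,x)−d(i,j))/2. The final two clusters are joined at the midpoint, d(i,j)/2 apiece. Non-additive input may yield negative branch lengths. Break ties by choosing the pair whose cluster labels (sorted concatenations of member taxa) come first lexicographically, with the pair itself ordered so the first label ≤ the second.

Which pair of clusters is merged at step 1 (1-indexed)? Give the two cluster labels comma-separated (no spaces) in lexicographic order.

step 1: merge (D,V) at d=5, Q=-333; branch lengths D→11/10, V→39/10; new cluster DV
  updated: d(DV,E)=87/2, d(DV,I)=21, d(DV,N)=29/2, d(DV,S)=85/2, d(DV,X)=40
step 2: merge (DV,I) at d=21, Q=-373/2; branch lengths DV→273/16, I→63/16; new cluster DIV
  updated: d(DIV,E)=85/4, d(DIV,N)=51/4, d(DIV,S)=51/4, d(DIV,X)=51/2
step 3: merge (N,X) at d=10, Q=-389/4; branch lengths N→-71/24, X→311/24; new cluster NX
  updated: d(DIV,NX)=113/8, d(E,NX)=29/2, d(NX,S)=10
step 4: merge (DIV,S) at d=51/4, Q=-491/8; branch lengths DIV→279/32, S→129/32; new cluster DISV
  updated: d(DISV,E)=49/4, d(DISV,NX)=91/16
step 5: merge (DISV,E) at d=49/4, Q=-519/16; branch lengths DISV→55/32, E→337/32; new cluster DEISV
  updated: d(DEISV,NX)=127/32
step 6: merge (DEISV,NX) at d=127/32; branch lengths DEISV→127/64, NX→127/64; new cluster DEINSVX
final tree: (((((D:11/10,V:39/10):273/16,I:63/16):279/32,S:129/32):55/32,E:337/32):127/64,(N:-71/24,X:311/24):127/64)
total length: 2079/32

D,V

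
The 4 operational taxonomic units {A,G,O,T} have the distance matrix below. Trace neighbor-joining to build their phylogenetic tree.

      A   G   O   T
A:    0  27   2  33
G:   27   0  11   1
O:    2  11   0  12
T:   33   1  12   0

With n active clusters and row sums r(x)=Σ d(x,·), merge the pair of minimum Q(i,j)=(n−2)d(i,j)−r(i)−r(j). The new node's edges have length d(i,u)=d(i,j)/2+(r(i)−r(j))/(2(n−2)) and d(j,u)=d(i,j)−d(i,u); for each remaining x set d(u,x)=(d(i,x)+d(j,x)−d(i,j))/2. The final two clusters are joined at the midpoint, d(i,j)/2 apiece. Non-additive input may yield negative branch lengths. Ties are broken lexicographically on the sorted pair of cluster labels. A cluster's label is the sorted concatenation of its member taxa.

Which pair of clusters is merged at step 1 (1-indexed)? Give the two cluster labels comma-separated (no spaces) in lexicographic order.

step 1: merge (A,O) at d=2, Q=-83; branch lengths A→41/4, O→-33/4; new cluster AO
  updated: d(AO,G)=18, d(AO,T)=43/2
step 2: merge (AO,G) at d=18, Q=-81/2; branch lengths AO→77/4, G→-5/4; new cluster AGO
  updated: d(AGO,T)=9/4
step 3: merge (AGO,T) at d=9/4; branch lengths AGO→9/8, T→9/8; new cluster AGOT
final tree: (((A:41/4,O:-33/4):77/4,G:-5/4):9/8,T:9/8)
total length: 89/4

A,O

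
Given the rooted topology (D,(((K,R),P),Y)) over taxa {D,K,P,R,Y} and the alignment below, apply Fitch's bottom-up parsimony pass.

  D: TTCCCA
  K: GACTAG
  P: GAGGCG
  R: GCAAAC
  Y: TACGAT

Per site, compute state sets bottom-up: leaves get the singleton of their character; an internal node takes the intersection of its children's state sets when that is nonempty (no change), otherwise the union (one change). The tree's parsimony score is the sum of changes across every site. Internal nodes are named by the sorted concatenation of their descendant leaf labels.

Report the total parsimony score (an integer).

site 0, node KR: K={G} ∩ R={G} → {G} (+0)
site 0, node KPR: KR={G} ∩ P={G} → {G} (+0)
site 0, node KPRY: KPR={G} ∪ Y={T} → {G,T} (+1)
site 0, node DKPRY: D={T} ∩ KPRY={G,T} → {T} (+0)
site 1, node KR: K={A} ∪ R={C} → {A,C} (+1)
site 1, node KPR: KR={A,C} ∩ P={A} → {A} (+0)
site 1, node KPRY: KPR={A} ∩ Y={A} → {A} (+0)
site 1, node DKPRY: D={T} ∪ KPRY={A} → {A,T} (+1)
site 2, node KR: K={C} ∪ R={A} → {A,C} (+1)
site 2, node KPR: KR={A,C} ∪ P={G} → {A,C,G} (+1)
site 2, node KPRY: KPR={A,C,G} ∩ Y={C} → {C} (+0)
site 2, node DKPRY: D={C} ∩ KPRY={C} → {C} (+0)
site 3, node KR: K={T} ∪ R={A} → {A,T} (+1)
site 3, node KPR: KR={A,T} ∪ P={G} → {A,G,T} (+1)
site 3, node KPRY: KPR={A,G,T} ∩ Y={G} → {G} (+0)
site 3, node DKPRY: D={C} ∪ KPRY={G} → {C,G} (+1)
site 4, node KR: K={A} ∩ R={A} → {A} (+0)
site 4, node KPR: KR={A} ∪ P={C} → {A,C} (+1)
site 4, node KPRY: KPR={A,C} ∩ Y={A} → {A} (+0)
site 4, node DKPRY: D={C} ∪ KPRY={A} → {A,C} (+1)
site 5, node KR: K={G} ∪ R={C} → {C,G} (+1)
site 5, node KPR: KR={C,G} ∩ P={G} → {G} (+0)
site 5, node KPRY: KPR={G} ∪ Y={T} → {G,T} (+1)
site 5, node DKPRY: D={A} ∪ KPRY={G,T} → {A,G,T} (+1)
per-site changes: [1, 2, 2, 3, 2, 3]; total = 13

13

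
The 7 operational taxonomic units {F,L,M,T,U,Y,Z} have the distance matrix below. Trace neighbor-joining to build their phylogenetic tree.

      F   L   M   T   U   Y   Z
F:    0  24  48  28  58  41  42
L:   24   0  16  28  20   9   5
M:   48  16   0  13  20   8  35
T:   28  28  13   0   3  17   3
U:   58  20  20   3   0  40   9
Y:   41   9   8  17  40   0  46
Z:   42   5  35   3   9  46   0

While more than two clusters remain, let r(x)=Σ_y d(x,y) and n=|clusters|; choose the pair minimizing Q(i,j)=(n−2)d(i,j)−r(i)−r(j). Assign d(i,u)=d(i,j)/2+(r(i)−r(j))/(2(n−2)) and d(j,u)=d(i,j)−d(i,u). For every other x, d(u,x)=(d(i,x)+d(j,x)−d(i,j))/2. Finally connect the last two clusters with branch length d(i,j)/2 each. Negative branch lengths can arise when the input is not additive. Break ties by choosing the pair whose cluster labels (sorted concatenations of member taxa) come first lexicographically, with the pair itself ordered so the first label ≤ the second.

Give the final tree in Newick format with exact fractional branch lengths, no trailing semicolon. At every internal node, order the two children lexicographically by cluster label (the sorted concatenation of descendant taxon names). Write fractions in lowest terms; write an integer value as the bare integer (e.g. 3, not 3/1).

(((((F:203/8,L:-11/8):37/12,(M:19/10,Y:61/10):113/12):93/8,T:-35/8):23/8,U:41/8):31/16,Z:31/16)

1. join M+Y (d=8, Q=-261) ⇒ MY; edges |M|=19/10, |Y|=61/10
  updated: d(F,MY)=81/2, d(L,MY)=17/2, d(MY,T)=11, d(MY,U)=26, d(MY,Z)=73/2
2. join F+L (d=24, Q=-182) ⇒ FL; edges |F|=203/8, |L|=-11/8
  updated: d(FL,MY)=25/2, d(FL,T)=16, d(FL,U)=27, d(FL,Z)=23/2
3. join FL+MY (d=25/2, Q=-231/2) ⇒ FLMY; edges |FL|=37/12, |MY|=113/12
  updated: d(FLMY,T)=29/4, d(FLMY,U)=81/4, d(FLMY,Z)=71/4
4. join FLMY+T (d=29/4, Q=-44) ⇒ FLMTY; edges |FLMY|=93/8, |T|=-35/8
  updated: d(FLMTY,U)=8, d(FLMTY,Z)=27/4
5. join FLMTY+U (d=8, Q=-95/4) ⇒ FLMTUY; edges |FLMTY|=23/8, |U|=41/8
  updated: d(FLMTUY,Z)=31/8
6. join FLMTUY+Z (d=31/8) ⇒ FLMTUYZ; edges |FLMTUY|=31/16, |Z|=31/16
final tree: (((((F:203/8,L:-11/8):37/12,(M:19/10,Y:61/10):113/12):93/8,T:-35/8):23/8,U:41/8):31/16,Z:31/16)
total length: 509/8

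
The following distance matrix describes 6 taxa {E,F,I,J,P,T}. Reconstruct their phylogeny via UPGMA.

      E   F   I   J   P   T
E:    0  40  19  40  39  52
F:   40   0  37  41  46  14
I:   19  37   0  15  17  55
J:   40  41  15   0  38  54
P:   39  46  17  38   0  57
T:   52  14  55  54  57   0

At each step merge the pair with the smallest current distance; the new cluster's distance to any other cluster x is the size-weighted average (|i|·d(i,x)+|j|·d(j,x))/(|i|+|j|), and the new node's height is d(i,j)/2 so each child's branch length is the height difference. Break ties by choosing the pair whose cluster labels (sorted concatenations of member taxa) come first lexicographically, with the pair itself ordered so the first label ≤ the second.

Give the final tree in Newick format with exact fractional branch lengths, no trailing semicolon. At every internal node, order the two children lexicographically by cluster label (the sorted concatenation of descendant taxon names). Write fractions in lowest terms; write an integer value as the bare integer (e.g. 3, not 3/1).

((E:49/3,((I:15/2,J:15/2):25/4,P:55/4):31/12):181/24,(F:7,T:7):135/8)

iteration 1: select F,T (d=14); attach at lengths (7, 7); label the merged cluster FT
  updated: d(E,FT)=46, d(FT,I)=46, d(FT,J)=95/2, d(FT,P)=103/2
iteration 2: select I,J (d=15); attach at lengths (15/2, 15/2); label the merged cluster IJ
  updated: d(E,IJ)=59/2, d(FT,IJ)=187/4, d(IJ,P)=55/2
iteration 3: select IJ,P (d=55/2); attach at lengths (25/4, 55/4); label the merged cluster IJP
  updated: d(E,IJP)=98/3, d(FT,IJP)=145/3
iteration 4: select E,IJP (d=98/3); attach at lengths (49/3, 31/12); label the merged cluster EIJP
  updated: d(EIJP,FT)=191/4
iteration 5: select EIJP,FT (d=191/4); attach at lengths (181/24, 135/8); label the merged cluster EFIJPT
final tree: ((E:49/3,((I:15/2,J:15/2):25/4,P:55/4):31/12):181/24,(F:7,T:7):135/8)
total length: 277/3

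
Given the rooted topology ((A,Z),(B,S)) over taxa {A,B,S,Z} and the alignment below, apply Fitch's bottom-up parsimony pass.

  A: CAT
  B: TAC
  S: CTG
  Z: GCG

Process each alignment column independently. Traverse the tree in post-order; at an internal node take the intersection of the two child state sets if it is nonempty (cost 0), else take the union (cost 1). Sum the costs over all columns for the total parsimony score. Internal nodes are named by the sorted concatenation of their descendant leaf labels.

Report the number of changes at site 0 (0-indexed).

AZ@0: {C} ∪ {G} = {C,G} (union, +1)
BS@0: {T} ∪ {C} = {C,T} (union, +1)
ABSZ@0: {C,G} ∩ {C,T} = {C} (intersection, +0)
AZ@1: {A} ∪ {C} = {A,C} (union, +1)
BS@1: {A} ∪ {T} = {A,T} (union, +1)
ABSZ@1: {A,C} ∩ {A,T} = {A} (intersection, +0)
AZ@2: {T} ∪ {G} = {G,T} (union, +1)
BS@2: {C} ∪ {G} = {C,G} (union, +1)
ABSZ@2: {G,T} ∩ {C,G} = {G} (intersection, +0)
per-site changes: [2, 2, 2]; total = 6

2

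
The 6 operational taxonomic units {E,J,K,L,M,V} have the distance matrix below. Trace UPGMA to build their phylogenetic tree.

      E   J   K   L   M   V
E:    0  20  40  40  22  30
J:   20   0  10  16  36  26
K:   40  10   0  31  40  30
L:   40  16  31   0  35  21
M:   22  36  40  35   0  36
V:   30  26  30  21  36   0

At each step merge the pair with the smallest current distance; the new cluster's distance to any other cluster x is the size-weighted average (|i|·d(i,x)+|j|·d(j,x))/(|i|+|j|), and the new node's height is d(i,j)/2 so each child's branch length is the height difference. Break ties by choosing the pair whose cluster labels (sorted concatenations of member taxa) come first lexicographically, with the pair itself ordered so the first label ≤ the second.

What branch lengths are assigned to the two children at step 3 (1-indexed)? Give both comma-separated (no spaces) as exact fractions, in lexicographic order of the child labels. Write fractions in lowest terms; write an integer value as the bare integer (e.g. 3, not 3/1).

11,11

iteration 1: select J,K (d=10); attach at lengths (5, 5); label the merged cluster JK
  updated: d(E,JK)=30, d(JK,L)=47/2, d(JK,M)=38, d(JK,V)=28
iteration 2: select L,V (d=21); attach at lengths (21/2, 21/2); label the merged cluster LV
  updated: d(E,LV)=35, d(JK,LV)=103/4, d(LV,M)=71/2
iteration 3: select E,M (d=22); attach at lengths (11, 11); label the merged cluster EM
  updated: d(EM,JK)=34, d(EM,LV)=141/4
iteration 4: select JK,LV (d=103/4); attach at lengths (63/8, 19/8); label the merged cluster JKLV
  updated: d(EM,JKLV)=277/8
iteration 5: select EM,JKLV (d=277/8); attach at lengths (101/16, 71/16); label the merged cluster EJKLMV
final tree: ((E:11,M:11):101/16,((J:5,K:5):63/8,(L:21/2,V:21/2):19/8):71/16)
total length: 74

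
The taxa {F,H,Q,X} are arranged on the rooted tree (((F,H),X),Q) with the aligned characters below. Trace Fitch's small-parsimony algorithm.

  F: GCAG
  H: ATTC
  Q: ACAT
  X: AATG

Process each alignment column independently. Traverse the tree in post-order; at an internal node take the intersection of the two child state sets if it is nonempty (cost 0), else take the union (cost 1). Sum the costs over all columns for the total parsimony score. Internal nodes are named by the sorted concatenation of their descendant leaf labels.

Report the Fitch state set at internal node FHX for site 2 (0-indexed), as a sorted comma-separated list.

T

[col 0] FH: children F:{G}, H:{A} ∪→ {A,G}; cost 1
[col 0] FHX: children FH:{A,G}, X:{A} ∩→ {A}; cost 0
[col 0] FHQX: children FHX:{A}, Q:{A} ∩→ {A}; cost 0
[col 1] FH: children F:{C}, H:{T} ∪→ {C,T}; cost 1
[col 1] FHX: children FH:{C,T}, X:{A} ∪→ {A,C,T}; cost 1
[col 1] FHQX: children FHX:{A,C,T}, Q:{C} ∩→ {C}; cost 0
[col 2] FH: children F:{A}, H:{T} ∪→ {A,T}; cost 1
[col 2] FHX: children FH:{A,T}, X:{T} ∩→ {T}; cost 0
[col 2] FHQX: children FHX:{T}, Q:{A} ∪→ {A,T}; cost 1
[col 3] FH: children F:{G}, H:{C} ∪→ {C,G}; cost 1
[col 3] FHX: children FH:{C,G}, X:{G} ∩→ {G}; cost 0
[col 3] FHQX: children FHX:{G}, Q:{T} ∪→ {G,T}; cost 1
per-site changes: [1, 2, 2, 2]; total = 7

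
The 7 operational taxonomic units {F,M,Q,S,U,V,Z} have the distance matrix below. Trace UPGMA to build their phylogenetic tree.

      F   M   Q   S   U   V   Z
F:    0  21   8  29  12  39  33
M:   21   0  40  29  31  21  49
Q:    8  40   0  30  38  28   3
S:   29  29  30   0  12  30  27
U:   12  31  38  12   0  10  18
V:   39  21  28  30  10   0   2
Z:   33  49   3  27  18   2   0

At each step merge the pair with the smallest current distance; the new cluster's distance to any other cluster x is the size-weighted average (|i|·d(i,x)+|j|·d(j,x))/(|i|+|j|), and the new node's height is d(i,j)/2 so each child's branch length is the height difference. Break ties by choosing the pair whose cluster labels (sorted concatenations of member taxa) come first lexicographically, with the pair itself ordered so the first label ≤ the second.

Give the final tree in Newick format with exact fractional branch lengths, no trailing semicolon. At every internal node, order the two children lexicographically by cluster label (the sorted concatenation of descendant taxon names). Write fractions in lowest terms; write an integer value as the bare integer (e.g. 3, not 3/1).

1. join V+Z (d=2) ⇒ VZ; edges |V|=1, |Z|=1
  updated: d(F,VZ)=36, d(M,VZ)=35, d(Q,VZ)=31/2, d(S,VZ)=57/2, d(U,VZ)=14
2. join F+Q (d=8) ⇒ FQ; edges |F|=4, |Q|=4
  updated: d(FQ,M)=61/2, d(FQ,S)=59/2, d(FQ,U)=25, d(FQ,VZ)=103/4
3. join S+U (d=12) ⇒ SU; edges |S|=6, |U|=6
  updated: d(FQ,SU)=109/4, d(M,SU)=30, d(SU,VZ)=85/4
4. join SU+VZ (d=85/4) ⇒ SUVZ; edges |SU|=37/8, |VZ|=77/8
  updated: d(FQ,SUVZ)=53/2, d(M,SUVZ)=65/2
5. join FQ+SUVZ (d=53/2) ⇒ FQSUVZ; edges |FQ|=37/4, |SUVZ|=21/8
  updated: d(FQSUVZ,M)=191/6
6. join FQSUVZ+M (d=191/6) ⇒ FMQSUVZ; edges |FQSUVZ|=8/3, |M|=191/12
final tree: (((F:4,Q:4):37/4,((S:6,U:6):37/8,(V:1,Z:1):77/8):21/8):8/3,M:191/12)
total length: 1601/24

(((F:4,Q:4):37/4,((S:6,U:6):37/8,(V:1,Z:1):77/8):21/8):8/3,M:191/12)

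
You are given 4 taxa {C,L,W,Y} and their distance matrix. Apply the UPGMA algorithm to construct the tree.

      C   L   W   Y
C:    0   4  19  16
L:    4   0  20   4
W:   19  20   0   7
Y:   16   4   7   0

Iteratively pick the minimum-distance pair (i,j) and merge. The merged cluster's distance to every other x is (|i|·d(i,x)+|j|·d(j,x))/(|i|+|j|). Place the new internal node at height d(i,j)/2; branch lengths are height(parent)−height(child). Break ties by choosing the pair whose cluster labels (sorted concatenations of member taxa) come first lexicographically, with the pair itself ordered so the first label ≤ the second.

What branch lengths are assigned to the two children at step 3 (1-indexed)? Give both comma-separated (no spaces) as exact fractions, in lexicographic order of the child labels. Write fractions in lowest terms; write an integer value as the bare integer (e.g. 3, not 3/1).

43/8,31/8

iteration 1: select C,L (d=4); attach at lengths (2, 2); label the merged cluster CL
  updated: d(CL,W)=39/2, d(CL,Y)=10
iteration 2: select W,Y (d=7); attach at lengths (7/2, 7/2); label the merged cluster WY
  updated: d(CL,WY)=59/4
iteration 3: select CL,WY (d=59/4); attach at lengths (43/8, 31/8); label the merged cluster CLWY
final tree: ((C:2,L:2):43/8,(W:7/2,Y:7/2):31/8)
total length: 81/4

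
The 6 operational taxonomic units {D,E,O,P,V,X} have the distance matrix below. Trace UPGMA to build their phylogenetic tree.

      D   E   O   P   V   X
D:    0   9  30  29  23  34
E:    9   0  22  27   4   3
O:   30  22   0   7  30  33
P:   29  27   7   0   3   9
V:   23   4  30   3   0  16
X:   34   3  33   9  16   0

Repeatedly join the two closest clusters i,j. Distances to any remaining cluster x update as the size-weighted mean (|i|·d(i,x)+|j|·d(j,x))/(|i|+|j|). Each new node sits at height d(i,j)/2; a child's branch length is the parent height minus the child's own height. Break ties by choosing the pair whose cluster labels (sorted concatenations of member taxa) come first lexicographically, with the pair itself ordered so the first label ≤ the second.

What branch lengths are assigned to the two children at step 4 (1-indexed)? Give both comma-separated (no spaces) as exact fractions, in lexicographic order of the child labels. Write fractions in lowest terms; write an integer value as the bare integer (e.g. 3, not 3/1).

9/2,23/2

1. join E+X (d=3) ⇒ EX; edges |E|=3/2, |X|=3/2
  updated: d(D,EX)=43/2, d(EX,O)=55/2, d(EX,P)=18, d(EX,V)=10
2. join P+V (d=3) ⇒ PV; edges |P|=3/2, |V|=3/2
  updated: d(D,PV)=26, d(EX,PV)=14, d(O,PV)=37/2
3. join EX+PV (d=14) ⇒ EPVX; edges |EX|=11/2, |PV|=11/2
  updated: d(D,EPVX)=95/4, d(EPVX,O)=23
4. join EPVX+O (d=23) ⇒ EOPVX; edges |EPVX|=9/2, |O|=23/2
  updated: d(D,EOPVX)=25
5. join D+EOPVX (d=25) ⇒ DEOPVX; edges |D|=25/2, |EOPVX|=1
final tree: (D:25/2,(((E:3/2,X:3/2):11/2,(P:3/2,V:3/2):11/2):9/2,O:23/2):1)
total length: 93/2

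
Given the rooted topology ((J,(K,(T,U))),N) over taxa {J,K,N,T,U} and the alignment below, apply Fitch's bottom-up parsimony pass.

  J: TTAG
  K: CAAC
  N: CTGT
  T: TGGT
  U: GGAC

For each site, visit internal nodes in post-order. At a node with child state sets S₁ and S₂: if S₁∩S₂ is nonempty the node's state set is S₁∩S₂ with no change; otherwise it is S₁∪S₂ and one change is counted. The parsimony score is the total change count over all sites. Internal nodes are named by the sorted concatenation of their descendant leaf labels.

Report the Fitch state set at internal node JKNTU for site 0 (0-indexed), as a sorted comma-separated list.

C,T

site 0, node TU: T={T} ∪ U={G} → {G,T} (+1)
site 0, node KTU: K={C} ∪ TU={G,T} → {C,G,T} (+1)
site 0, node JKTU: J={T} ∩ KTU={C,G,T} → {T} (+0)
site 0, node JKNTU: JKTU={T} ∪ N={C} → {C,T} (+1)
site 1, node TU: T={G} ∩ U={G} → {G} (+0)
site 1, node KTU: K={A} ∪ TU={G} → {A,G} (+1)
site 1, node JKTU: J={T} ∪ KTU={A,G} → {A,G,T} (+1)
site 1, node JKNTU: JKTU={A,G,T} ∩ N={T} → {T} (+0)
site 2, node TU: T={G} ∪ U={A} → {A,G} (+1)
site 2, node KTU: K={A} ∩ TU={A,G} → {A} (+0)
site 2, node JKTU: J={A} ∩ KTU={A} → {A} (+0)
site 2, node JKNTU: JKTU={A} ∪ N={G} → {A,G} (+1)
site 3, node TU: T={T} ∪ U={C} → {C,T} (+1)
site 3, node KTU: K={C} ∩ TU={C,T} → {C} (+0)
site 3, node JKTU: J={G} ∪ KTU={C} → {C,G} (+1)
site 3, node JKNTU: JKTU={C,G} ∪ N={T} → {C,G,T} (+1)
per-site changes: [3, 2, 2, 3]; total = 10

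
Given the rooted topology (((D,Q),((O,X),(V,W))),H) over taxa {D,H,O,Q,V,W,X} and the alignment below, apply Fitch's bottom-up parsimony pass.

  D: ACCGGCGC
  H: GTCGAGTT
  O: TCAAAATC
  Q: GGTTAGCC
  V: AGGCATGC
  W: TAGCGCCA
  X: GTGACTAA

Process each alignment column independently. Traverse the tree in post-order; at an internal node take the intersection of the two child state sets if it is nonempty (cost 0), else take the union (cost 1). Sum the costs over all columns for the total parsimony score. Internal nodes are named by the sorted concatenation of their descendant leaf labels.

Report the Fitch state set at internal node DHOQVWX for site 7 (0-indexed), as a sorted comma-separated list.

DQ@0: {A} ∪ {G} = {A,G} (union, +1)
OX@0: {T} ∪ {G} = {G,T} (union, +1)
VW@0: {A} ∪ {T} = {A,T} (union, +1)
OVWX@0: {G,T} ∩ {A,T} = {T} (intersection, +0)
DOQVWX@0: {A,G} ∪ {T} = {A,G,T} (union, +1)
DHOQVWX@0: {A,G,T} ∩ {G} = {G} (intersection, +0)
DQ@1: {C} ∪ {G} = {C,G} (union, +1)
OX@1: {C} ∪ {T} = {C,T} (union, +1)
VW@1: {G} ∪ {A} = {A,G} (union, +1)
OVWX@1: {C,T} ∪ {A,G} = {A,C,G,T} (union, +1)
DOQVWX@1: {C,G} ∩ {A,C,G,T} = {C,G} (intersection, +0)
DHOQVWX@1: {C,G} ∪ {T} = {C,G,T} (union, +1)
DQ@2: {C} ∪ {T} = {C,T} (union, +1)
OX@2: {A} ∪ {G} = {A,G} (union, +1)
VW@2: {G} ∩ {G} = {G} (intersection, +0)
OVWX@2: {A,G} ∩ {G} = {G} (intersection, +0)
DOQVWX@2: {C,T} ∪ {G} = {C,G,T} (union, +1)
DHOQVWX@2: {C,G,T} ∩ {C} = {C} (intersection, +0)
DQ@3: {G} ∪ {T} = {G,T} (union, +1)
OX@3: {A} ∩ {A} = {A} (intersection, +0)
VW@3: {C} ∩ {C} = {C} (intersection, +0)
OVWX@3: {A} ∪ {C} = {A,C} (union, +1)
DOQVWX@3: {G,T} ∪ {A,C} = {A,C,G,T} (union, +1)
DHOQVWX@3: {A,C,G,T} ∩ {G} = {G} (intersection, +0)
DQ@4: {G} ∪ {A} = {A,G} (union, +1)
OX@4: {A} ∪ {C} = {A,C} (union, +1)
VW@4: {A} ∪ {G} = {A,G} (union, +1)
OVWX@4: {A,C} ∩ {A,G} = {A} (intersection, +0)
DOQVWX@4: {A,G} ∩ {A} = {A} (intersection, +0)
DHOQVWX@4: {A} ∩ {A} = {A} (intersection, +0)
DQ@5: {C} ∪ {G} = {C,G} (union, +1)
OX@5: {A} ∪ {T} = {A,T} (union, +1)
VW@5: {T} ∪ {C} = {C,T} (union, +1)
OVWX@5: {A,T} ∩ {C,T} = {T} (intersection, +0)
DOQVWX@5: {C,G} ∪ {T} = {C,G,T} (union, +1)
DHOQVWX@5: {C,G,T} ∩ {G} = {G} (intersection, +0)
DQ@6: {G} ∪ {C} = {C,G} (union, +1)
OX@6: {T} ∪ {A} = {A,T} (union, +1)
VW@6: {G} ∪ {C} = {C,G} (union, +1)
OVWX@6: {A,T} ∪ {C,G} = {A,C,G,T} (union, +1)
DOQVWX@6: {C,G} ∩ {A,C,G,T} = {C,G} (intersection, +0)
DHOQVWX@6: {C,G} ∪ {T} = {C,G,T} (union, +1)
DQ@7: {C} ∩ {C} = {C} (intersection, +0)
OX@7: {C} ∪ {A} = {A,C} (union, +1)
VW@7: {C} ∪ {A} = {A,C} (union, +1)
OVWX@7: {A,C} ∩ {A,C} = {A,C} (intersection, +0)
DOQVWX@7: {C} ∩ {A,C} = {C} (intersection, +0)
DHOQVWX@7: {C} ∪ {T} = {C,T} (union, +1)
per-site changes: [4, 5, 3, 3, 3, 4, 5, 3]; total = 30

C,T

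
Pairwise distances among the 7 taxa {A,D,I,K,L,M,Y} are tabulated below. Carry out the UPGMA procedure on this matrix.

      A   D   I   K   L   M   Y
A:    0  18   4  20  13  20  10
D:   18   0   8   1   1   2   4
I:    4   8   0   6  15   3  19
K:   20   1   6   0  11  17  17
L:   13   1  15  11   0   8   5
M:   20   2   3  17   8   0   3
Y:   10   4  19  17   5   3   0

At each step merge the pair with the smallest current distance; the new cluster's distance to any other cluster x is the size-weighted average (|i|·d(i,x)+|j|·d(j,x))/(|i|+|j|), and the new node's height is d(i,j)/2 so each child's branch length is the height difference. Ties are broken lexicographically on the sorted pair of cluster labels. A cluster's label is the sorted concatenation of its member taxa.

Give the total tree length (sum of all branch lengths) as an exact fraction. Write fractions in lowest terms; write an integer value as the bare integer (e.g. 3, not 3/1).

83/3

iteration 1: select D,K (d=1); attach at lengths (1/2, 1/2); label the merged cluster DK
  updated: d(A,DK)=19, d(DK,I)=7, d(DK,L)=6, d(DK,M)=19/2, d(DK,Y)=21/2
iteration 2: select I,M (d=3); attach at lengths (3/2, 3/2); label the merged cluster IM
  updated: d(A,IM)=12, d(DK,IM)=33/4, d(IM,L)=23/2, d(IM,Y)=11
iteration 3: select L,Y (d=5); attach at lengths (5/2, 5/2); label the merged cluster LY
  updated: d(A,LY)=23/2, d(DK,LY)=33/4, d(IM,LY)=45/4
iteration 4: select DK,IM (d=33/4); attach at lengths (29/8, 21/8); label the merged cluster DIKM
  updated: d(A,DIKM)=31/2, d(DIKM,LY)=39/4
iteration 5: select DIKM,LY (d=39/4); attach at lengths (3/4, 19/8); label the merged cluster DIKLMY
  updated: d(A,DIKLMY)=85/6
iteration 6: select A,DIKLMY (d=85/6); attach at lengths (85/12, 53/24); label the merged cluster ADIKLMY
final tree: (A:85/12,(((D:1/2,K:1/2):29/8,(I:3/2,M:3/2):21/8):3/4,(L:5/2,Y:5/2):19/8):53/24)
total length: 83/3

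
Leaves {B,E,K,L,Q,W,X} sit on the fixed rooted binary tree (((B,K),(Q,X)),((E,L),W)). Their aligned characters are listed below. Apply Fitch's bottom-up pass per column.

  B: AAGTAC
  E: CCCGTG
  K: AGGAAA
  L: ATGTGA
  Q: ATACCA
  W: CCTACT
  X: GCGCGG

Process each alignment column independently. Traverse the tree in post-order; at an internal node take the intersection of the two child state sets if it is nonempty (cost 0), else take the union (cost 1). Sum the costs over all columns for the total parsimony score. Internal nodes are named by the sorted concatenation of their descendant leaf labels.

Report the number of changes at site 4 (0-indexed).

[col 0] BK: children B:{A}, K:{A} ∩→ {A}; cost 0
[col 0] QX: children Q:{A}, X:{G} ∪→ {A,G}; cost 1
[col 0] BKQX: children BK:{A}, QX:{A,G} ∩→ {A}; cost 0
[col 0] EL: children E:{C}, L:{A} ∪→ {A,C}; cost 1
[col 0] ELW: children EL:{A,C}, W:{C} ∩→ {C}; cost 0
[col 0] BEKLQWX: children BKQX:{A}, ELW:{C} ∪→ {A,C}; cost 1
[col 1] BK: children B:{A}, K:{G} ∪→ {A,G}; cost 1
[col 1] QX: children Q:{T}, X:{C} ∪→ {C,T}; cost 1
[col 1] BKQX: children BK:{A,G}, QX:{C,T} ∪→ {A,C,G,T}; cost 1
[col 1] EL: children E:{C}, L:{T} ∪→ {C,T}; cost 1
[col 1] ELW: children EL:{C,T}, W:{C} ∩→ {C}; cost 0
[col 1] BEKLQWX: children BKQX:{A,C,G,T}, ELW:{C} ∩→ {C}; cost 0
[col 2] BK: children B:{G}, K:{G} ∩→ {G}; cost 0
[col 2] QX: children Q:{A}, X:{G} ∪→ {A,G}; cost 1
[col 2] BKQX: children BK:{G}, QX:{A,G} ∩→ {G}; cost 0
[col 2] EL: children E:{C}, L:{G} ∪→ {C,G}; cost 1
[col 2] ELW: children EL:{C,G}, W:{T} ∪→ {C,G,T}; cost 1
[col 2] BEKLQWX: children BKQX:{G}, ELW:{C,G,T} ∩→ {G}; cost 0
[col 3] BK: children B:{T}, K:{A} ∪→ {A,T}; cost 1
[col 3] QX: children Q:{C}, X:{C} ∩→ {C}; cost 0
[col 3] BKQX: children BK:{A,T}, QX:{C} ∪→ {A,C,T}; cost 1
[col 3] EL: children E:{G}, L:{T} ∪→ {G,T}; cost 1
[col 3] ELW: children EL:{G,T}, W:{A} ∪→ {A,G,T}; cost 1
[col 3] BEKLQWX: children BKQX:{A,C,T}, ELW:{A,G,T} ∩→ {A,T}; cost 0
[col 4] BK: children B:{A}, K:{A} ∩→ {A}; cost 0
[col 4] QX: children Q:{C}, X:{G} ∪→ {C,G}; cost 1
[col 4] BKQX: children BK:{A}, QX:{C,G} ∪→ {A,C,G}; cost 1
[col 4] EL: children E:{T}, L:{G} ∪→ {G,T}; cost 1
[col 4] ELW: children EL:{G,T}, W:{C} ∪→ {C,G,T}; cost 1
[col 4] BEKLQWX: children BKQX:{A,C,G}, ELW:{C,G,T} ∩→ {C,G}; cost 0
[col 5] BK: children B:{C}, K:{A} ∪→ {A,C}; cost 1
[col 5] QX: children Q:{A}, X:{G} ∪→ {A,G}; cost 1
[col 5] BKQX: children BK:{A,C}, QX:{A,G} ∩→ {A}; cost 0
[col 5] EL: children E:{G}, L:{A} ∪→ {A,G}; cost 1
[col 5] ELW: children EL:{A,G}, W:{T} ∪→ {A,G,T}; cost 1
[col 5] BEKLQWX: children BKQX:{A}, ELW:{A,G,T} ∩→ {A}; cost 0
per-site changes: [3, 4, 3, 4, 4, 4]; total = 22

4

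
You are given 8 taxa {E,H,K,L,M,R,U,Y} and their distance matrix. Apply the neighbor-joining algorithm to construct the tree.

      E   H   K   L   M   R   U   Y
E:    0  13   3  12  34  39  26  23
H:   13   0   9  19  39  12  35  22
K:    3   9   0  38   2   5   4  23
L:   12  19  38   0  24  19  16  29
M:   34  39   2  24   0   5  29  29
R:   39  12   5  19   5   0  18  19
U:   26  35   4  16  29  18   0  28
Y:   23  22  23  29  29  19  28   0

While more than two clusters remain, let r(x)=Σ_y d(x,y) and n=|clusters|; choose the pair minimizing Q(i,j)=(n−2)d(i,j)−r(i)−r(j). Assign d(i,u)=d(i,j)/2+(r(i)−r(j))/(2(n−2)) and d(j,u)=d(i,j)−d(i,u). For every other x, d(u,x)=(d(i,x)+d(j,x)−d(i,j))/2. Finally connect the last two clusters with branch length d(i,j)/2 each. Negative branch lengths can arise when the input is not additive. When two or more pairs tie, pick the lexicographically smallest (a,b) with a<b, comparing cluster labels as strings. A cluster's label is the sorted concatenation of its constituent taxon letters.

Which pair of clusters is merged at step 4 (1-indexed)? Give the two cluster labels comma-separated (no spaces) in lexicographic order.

1. join M+R (d=5, Q=-249) ⇒ MR; edges |M|=25/4, |R|=-5/4
  updated: d(E,MR)=34, d(H,MR)=23, d(K,MR)=1, d(L,MR)=19, d(MR,U)=21, d(MR,Y)=43/2
2. join K+MR (d=1, Q=-385/2) ⇒ KMR; edges |K|=-73/20, |MR|=93/20
  updated: d(E,KMR)=18, d(H,KMR)=31/2, d(KMR,L)=28, d(KMR,U)=12, d(KMR,Y)=87/4
3. join KMR+U (d=12, Q=-657/4) ⇒ KMRU; edges |KMR|=105/32, |U|=279/32
  updated: d(E,KMRU)=16, d(H,KMRU)=77/4, d(KMRU,L)=16, d(KMRU,Y)=151/8
4. join KMRU+Y (d=151/8, Q=-851/8) ⇒ KMRUY; edges |KMRU|=271/48, |Y|=635/48
  updated: d(E,KMRUY)=161/16, d(H,KMRUY)=179/16, d(KMRUY,L)=209/16
5. join E+L (d=12, Q=-441/8) ⇒ EL; edges |E|=15/4, |L|=33/4
  updated: d(EL,H)=10, d(EL,KMRUY)=89/16
6. join EL+H (d=10, Q=-107/4) ⇒ EHL; edges |EL|=35/16, |H|=125/16
  updated: d(EHL,KMRUY)=27/8
7. join EHL+KMRUY (d=27/8) ⇒ EHKLMRUY; edges |EHL|=27/16, |KMRUY|=27/16
final tree: (((E:15/4,L:33/4):35/16,H:125/16):27/16,(((K:-73/20,(M:25/4,R:-5/4):93/20):105/32,U:279/32):271/48,Y:635/48):27/16)
total length: 249/4

KMRU,Y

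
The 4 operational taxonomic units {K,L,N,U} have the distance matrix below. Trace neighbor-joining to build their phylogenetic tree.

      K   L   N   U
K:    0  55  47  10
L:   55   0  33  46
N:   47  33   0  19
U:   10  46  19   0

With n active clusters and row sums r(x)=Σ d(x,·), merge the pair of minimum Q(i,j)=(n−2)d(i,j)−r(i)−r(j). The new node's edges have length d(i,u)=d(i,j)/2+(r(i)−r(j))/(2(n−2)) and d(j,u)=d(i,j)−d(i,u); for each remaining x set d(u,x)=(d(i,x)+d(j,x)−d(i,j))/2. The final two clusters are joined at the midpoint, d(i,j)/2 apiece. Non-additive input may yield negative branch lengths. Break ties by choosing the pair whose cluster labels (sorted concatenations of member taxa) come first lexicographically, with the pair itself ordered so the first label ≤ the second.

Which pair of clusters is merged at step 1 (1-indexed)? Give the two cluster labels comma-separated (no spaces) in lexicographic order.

K,U

1. join K+U (d=10, Q=-167) ⇒ KU; edges |K|=57/4, |U|=-17/4
  updated: d(KU,L)=91/2, d(KU,N)=28
2. join KU+L (d=91/2, Q=-213/2) ⇒ KLU; edges |KU|=81/4, |L|=101/4
  updated: d(KLU,N)=31/4
3. join KLU+N (d=31/4) ⇒ KLNU; edges |KLU|=31/8, |N|=31/8
final tree: (((K:57/4,U:-17/4):81/4,L:101/4):31/8,N:31/8)
total length: 253/4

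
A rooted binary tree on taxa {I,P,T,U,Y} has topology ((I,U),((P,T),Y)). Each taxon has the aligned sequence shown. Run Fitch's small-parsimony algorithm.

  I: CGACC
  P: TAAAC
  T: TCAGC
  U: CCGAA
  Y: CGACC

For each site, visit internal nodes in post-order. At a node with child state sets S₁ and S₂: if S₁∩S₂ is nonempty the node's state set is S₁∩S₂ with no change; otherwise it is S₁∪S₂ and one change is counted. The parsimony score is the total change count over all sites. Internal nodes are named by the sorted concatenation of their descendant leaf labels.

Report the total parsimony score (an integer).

site 0, node IU: I={C} ∩ U={C} → {C} (+0)
site 0, node PT: P={T} ∩ T={T} → {T} (+0)
site 0, node PTY: PT={T} ∪ Y={C} → {C,T} (+1)
site 0, node IPTUY: IU={C} ∩ PTY={C,T} → {C} (+0)
site 1, node IU: I={G} ∪ U={C} → {C,G} (+1)
site 1, node PT: P={A} ∪ T={C} → {A,C} (+1)
site 1, node PTY: PT={A,C} ∪ Y={G} → {A,C,G} (+1)
site 1, node IPTUY: IU={C,G} ∩ PTY={A,C,G} → {C,G} (+0)
site 2, node IU: I={A} ∪ U={G} → {A,G} (+1)
site 2, node PT: P={A} ∩ T={A} → {A} (+0)
site 2, node PTY: PT={A} ∩ Y={A} → {A} (+0)
site 2, node IPTUY: IU={A,G} ∩ PTY={A} → {A} (+0)
site 3, node IU: I={C} ∪ U={A} → {A,C} (+1)
site 3, node PT: P={A} ∪ T={G} → {A,G} (+1)
site 3, node PTY: PT={A,G} ∪ Y={C} → {A,C,G} (+1)
site 3, node IPTUY: IU={A,C} ∩ PTY={A,C,G} → {A,C} (+0)
site 4, node IU: I={C} ∪ U={A} → {A,C} (+1)
site 4, node PT: P={C} ∩ T={C} → {C} (+0)
site 4, node PTY: PT={C} ∩ Y={C} → {C} (+0)
site 4, node IPTUY: IU={A,C} ∩ PTY={C} → {C} (+0)
per-site changes: [1, 3, 1, 3, 1]; total = 9

9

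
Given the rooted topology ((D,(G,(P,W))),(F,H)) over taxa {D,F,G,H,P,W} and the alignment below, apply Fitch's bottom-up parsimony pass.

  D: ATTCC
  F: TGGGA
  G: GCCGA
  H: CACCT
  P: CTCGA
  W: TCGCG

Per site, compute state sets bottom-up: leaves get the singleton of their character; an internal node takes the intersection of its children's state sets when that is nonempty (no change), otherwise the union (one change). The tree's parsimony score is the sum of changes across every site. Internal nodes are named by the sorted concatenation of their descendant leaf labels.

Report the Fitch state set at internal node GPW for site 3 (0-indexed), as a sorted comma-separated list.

[col 0] PW: children P:{C}, W:{T} ∪→ {C,T}; cost 1
[col 0] GPW: children G:{G}, PW:{C,T} ∪→ {C,G,T}; cost 1
[col 0] DGPW: children D:{A}, GPW:{C,G,T} ∪→ {A,C,G,T}; cost 1
[col 0] FH: children F:{T}, H:{C} ∪→ {C,T}; cost 1
[col 0] DFGHPW: children DGPW:{A,C,G,T}, FH:{C,T} ∩→ {C,T}; cost 0
[col 1] PW: children P:{T}, W:{C} ∪→ {C,T}; cost 1
[col 1] GPW: children G:{C}, PW:{C,T} ∩→ {C}; cost 0
[col 1] DGPW: children D:{T}, GPW:{C} ∪→ {C,T}; cost 1
[col 1] FH: children F:{G}, H:{A} ∪→ {A,G}; cost 1
[col 1] DFGHPW: children DGPW:{C,T}, FH:{A,G} ∪→ {A,C,G,T}; cost 1
[col 2] PW: children P:{C}, W:{G} ∪→ {C,G}; cost 1
[col 2] GPW: children G:{C}, PW:{C,G} ∩→ {C}; cost 0
[col 2] DGPW: children D:{T}, GPW:{C} ∪→ {C,T}; cost 1
[col 2] FH: children F:{G}, H:{C} ∪→ {C,G}; cost 1
[col 2] DFGHPW: children DGPW:{C,T}, FH:{C,G} ∩→ {C}; cost 0
[col 3] PW: children P:{G}, W:{C} ∪→ {C,G}; cost 1
[col 3] GPW: children G:{G}, PW:{C,G} ∩→ {G}; cost 0
[col 3] DGPW: children D:{C}, GPW:{G} ∪→ {C,G}; cost 1
[col 3] FH: children F:{G}, H:{C} ∪→ {C,G}; cost 1
[col 3] DFGHPW: children DGPW:{C,G}, FH:{C,G} ∩→ {C,G}; cost 0
[col 4] PW: children P:{A}, W:{G} ∪→ {A,G}; cost 1
[col 4] GPW: children G:{A}, PW:{A,G} ∩→ {A}; cost 0
[col 4] DGPW: children D:{C}, GPW:{A} ∪→ {A,C}; cost 1
[col 4] FH: children F:{A}, H:{T} ∪→ {A,T}; cost 1
[col 4] DFGHPW: children DGPW:{A,C}, FH:{A,T} ∩→ {A}; cost 0
per-site changes: [4, 4, 3, 3, 3]; total = 17

G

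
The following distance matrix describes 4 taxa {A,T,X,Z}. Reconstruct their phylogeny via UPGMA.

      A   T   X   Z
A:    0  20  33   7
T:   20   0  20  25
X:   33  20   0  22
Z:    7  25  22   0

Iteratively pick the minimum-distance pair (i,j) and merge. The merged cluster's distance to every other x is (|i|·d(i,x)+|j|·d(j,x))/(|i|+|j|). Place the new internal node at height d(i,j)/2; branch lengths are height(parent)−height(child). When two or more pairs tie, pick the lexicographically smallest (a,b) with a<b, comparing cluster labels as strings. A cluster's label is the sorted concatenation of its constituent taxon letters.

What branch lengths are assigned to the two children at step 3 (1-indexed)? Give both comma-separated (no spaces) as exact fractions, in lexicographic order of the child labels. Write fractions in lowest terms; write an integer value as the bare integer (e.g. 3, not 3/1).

step 1: merge (A,Z) at d=7; branch lengths A→7/2, Z→7/2; new cluster AZ
  updated: d(AZ,T)=45/2, d(AZ,X)=55/2
step 2: merge (T,X) at d=20; branch lengths T→10, X→10; new cluster TX
  updated: d(AZ,TX)=25
step 3: merge (AZ,TX) at d=25; branch lengths AZ→9, TX→5/2; new cluster ATXZ
final tree: ((A:7/2,Z:7/2):9,(T:10,X:10):5/2)
total length: 77/2

9,5/2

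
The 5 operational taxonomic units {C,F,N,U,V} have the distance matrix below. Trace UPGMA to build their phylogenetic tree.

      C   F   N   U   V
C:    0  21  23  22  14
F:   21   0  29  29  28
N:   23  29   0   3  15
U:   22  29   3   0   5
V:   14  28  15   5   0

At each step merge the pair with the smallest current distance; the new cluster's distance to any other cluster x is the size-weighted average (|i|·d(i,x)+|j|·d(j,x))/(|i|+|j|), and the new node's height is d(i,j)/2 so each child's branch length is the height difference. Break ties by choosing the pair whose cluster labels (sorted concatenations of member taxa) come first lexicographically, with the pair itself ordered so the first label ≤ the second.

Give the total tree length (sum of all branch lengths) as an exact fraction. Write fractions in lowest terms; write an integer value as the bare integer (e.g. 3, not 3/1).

iteration 1: select N,U (d=3); attach at lengths (3/2, 3/2); label the merged cluster NU
  updated: d(C,NU)=45/2, d(F,NU)=29, d(NU,V)=10
iteration 2: select NU,V (d=10); attach at lengths (7/2, 5); label the merged cluster NUV
  updated: d(C,NUV)=59/3, d(F,NUV)=86/3
iteration 3: select C,NUV (d=59/3); attach at lengths (59/6, 29/6); label the merged cluster CNUV
  updated: d(CNUV,F)=107/4
iteration 4: select CNUV,F (d=107/4); attach at lengths (85/24, 107/8); label the merged cluster CFNUV
final tree: ((C:59/6,((N:3/2,U:3/2):7/2,V:5):29/6):85/24,F:107/8)
total length: 517/12

517/12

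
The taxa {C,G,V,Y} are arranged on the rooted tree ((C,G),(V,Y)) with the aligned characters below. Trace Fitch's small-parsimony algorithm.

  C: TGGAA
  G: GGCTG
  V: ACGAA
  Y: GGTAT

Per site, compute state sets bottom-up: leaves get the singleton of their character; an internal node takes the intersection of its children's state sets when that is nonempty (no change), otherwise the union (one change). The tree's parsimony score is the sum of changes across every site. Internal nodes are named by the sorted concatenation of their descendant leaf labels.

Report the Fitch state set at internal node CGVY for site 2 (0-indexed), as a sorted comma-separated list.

[col 0] CG: children C:{T}, G:{G} ∪→ {G,T}; cost 1
[col 0] VY: children V:{A}, Y:{G} ∪→ {A,G}; cost 1
[col 0] CGVY: children CG:{G,T}, VY:{A,G} ∩→ {G}; cost 0
[col 1] CG: children C:{G}, G:{G} ∩→ {G}; cost 0
[col 1] VY: children V:{C}, Y:{G} ∪→ {C,G}; cost 1
[col 1] CGVY: children CG:{G}, VY:{C,G} ∩→ {G}; cost 0
[col 2] CG: children C:{G}, G:{C} ∪→ {C,G}; cost 1
[col 2] VY: children V:{G}, Y:{T} ∪→ {G,T}; cost 1
[col 2] CGVY: children CG:{C,G}, VY:{G,T} ∩→ {G}; cost 0
[col 3] CG: children C:{A}, G:{T} ∪→ {A,T}; cost 1
[col 3] VY: children V:{A}, Y:{A} ∩→ {A}; cost 0
[col 3] CGVY: children CG:{A,T}, VY:{A} ∩→ {A}; cost 0
[col 4] CG: children C:{A}, G:{G} ∪→ {A,G}; cost 1
[col 4] VY: children V:{A}, Y:{T} ∪→ {A,T}; cost 1
[col 4] CGVY: children CG:{A,G}, VY:{A,T} ∩→ {A}; cost 0
per-site changes: [2, 1, 2, 1, 2]; total = 8

G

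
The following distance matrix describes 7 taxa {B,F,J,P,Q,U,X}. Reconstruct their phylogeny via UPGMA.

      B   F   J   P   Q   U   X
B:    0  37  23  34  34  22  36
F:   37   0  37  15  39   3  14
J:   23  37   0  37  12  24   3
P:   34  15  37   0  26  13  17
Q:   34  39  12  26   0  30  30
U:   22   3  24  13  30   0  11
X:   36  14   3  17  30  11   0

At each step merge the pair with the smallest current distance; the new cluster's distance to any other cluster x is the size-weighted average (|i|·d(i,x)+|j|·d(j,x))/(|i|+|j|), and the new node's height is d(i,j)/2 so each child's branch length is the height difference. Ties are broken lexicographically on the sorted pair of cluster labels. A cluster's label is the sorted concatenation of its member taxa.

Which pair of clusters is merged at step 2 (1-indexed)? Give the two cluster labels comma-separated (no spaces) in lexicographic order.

iteration 1: select F,U (d=3); attach at lengths (3/2, 3/2); label the merged cluster FU
  updated: d(B,FU)=59/2, d(FU,J)=61/2, d(FU,P)=14, d(FU,Q)=69/2, d(FU,X)=25/2
iteration 2: select J,X (d=3); attach at lengths (3/2, 3/2); label the merged cluster JX
  updated: d(B,JX)=59/2, d(FU,JX)=43/2, d(JX,P)=27, d(JX,Q)=21
iteration 3: select FU,P (d=14); attach at lengths (11/2, 7); label the merged cluster FPU
  updated: d(B,FPU)=31, d(FPU,JX)=70/3, d(FPU,Q)=95/3
iteration 4: select JX,Q (d=21); attach at lengths (9, 21/2); label the merged cluster JQX
  updated: d(B,JQX)=31, d(FPU,JQX)=235/9
iteration 5: select FPU,JQX (d=235/9); attach at lengths (109/18, 23/9); label the merged cluster FJPQUX
  updated: d(B,FJPQUX)=31
iteration 6: select B,FJPQUX (d=31); attach at lengths (31/2, 22/9); label the merged cluster BFJPQUX
final tree: (B:31/2,(((F:3/2,U:3/2):11/2,P:7):109/18,((J:3/2,X:3/2):9,Q:21/2):23/9):22/9)
total length: 581/9

J,X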